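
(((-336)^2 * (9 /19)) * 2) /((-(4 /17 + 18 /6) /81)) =-2798240256 /1045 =-2677741.87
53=53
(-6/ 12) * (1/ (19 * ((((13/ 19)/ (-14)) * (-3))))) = -7/ 39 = -0.18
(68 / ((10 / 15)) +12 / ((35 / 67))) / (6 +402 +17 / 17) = 4374 / 14315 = 0.31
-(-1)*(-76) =-76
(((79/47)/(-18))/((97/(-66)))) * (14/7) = 1738/13677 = 0.13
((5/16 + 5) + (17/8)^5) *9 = 437.79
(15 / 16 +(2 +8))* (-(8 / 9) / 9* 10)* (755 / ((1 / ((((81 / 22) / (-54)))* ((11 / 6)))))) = 660625 / 648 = 1019.48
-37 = -37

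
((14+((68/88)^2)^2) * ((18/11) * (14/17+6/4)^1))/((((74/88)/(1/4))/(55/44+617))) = 5913357610815/589388096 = 10033.05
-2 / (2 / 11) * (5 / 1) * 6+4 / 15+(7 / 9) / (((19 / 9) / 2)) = -93764 / 285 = -329.00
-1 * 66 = -66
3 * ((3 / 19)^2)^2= 243 / 130321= 0.00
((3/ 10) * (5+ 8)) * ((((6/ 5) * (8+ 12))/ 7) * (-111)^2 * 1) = 5766228/ 35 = 164749.37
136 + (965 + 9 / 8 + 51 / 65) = 573513 / 520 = 1102.91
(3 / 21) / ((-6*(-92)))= 1 / 3864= 0.00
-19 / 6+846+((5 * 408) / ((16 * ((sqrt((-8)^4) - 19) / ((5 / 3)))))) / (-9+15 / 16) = 842.25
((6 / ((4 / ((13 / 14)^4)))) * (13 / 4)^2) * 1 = 14480427 / 1229312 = 11.78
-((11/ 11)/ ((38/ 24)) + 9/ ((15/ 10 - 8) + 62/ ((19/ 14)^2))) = -39866/ 41401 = -0.96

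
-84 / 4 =-21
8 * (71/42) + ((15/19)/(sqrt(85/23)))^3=3105 * sqrt(1955)/1982251 + 284/21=13.59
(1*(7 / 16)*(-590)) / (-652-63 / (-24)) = 0.40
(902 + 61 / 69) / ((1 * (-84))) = -62299 / 5796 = -10.75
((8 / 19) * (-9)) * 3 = -216 / 19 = -11.37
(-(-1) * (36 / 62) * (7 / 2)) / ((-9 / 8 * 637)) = -8 / 2821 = -0.00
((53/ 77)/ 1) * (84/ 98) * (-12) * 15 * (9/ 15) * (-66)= 206064/ 49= 4205.39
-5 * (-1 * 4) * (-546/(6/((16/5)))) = -5824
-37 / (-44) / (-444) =-1 / 528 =-0.00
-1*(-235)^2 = -55225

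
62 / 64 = 31 / 32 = 0.97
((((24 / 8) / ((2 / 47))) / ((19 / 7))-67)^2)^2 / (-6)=-5907237891361 / 12510816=-472170.47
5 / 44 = 0.11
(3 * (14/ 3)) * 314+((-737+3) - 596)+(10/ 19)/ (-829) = 48292556/ 15751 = 3066.00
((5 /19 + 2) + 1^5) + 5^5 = 3128.26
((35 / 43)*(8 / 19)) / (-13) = -280 / 10621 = -0.03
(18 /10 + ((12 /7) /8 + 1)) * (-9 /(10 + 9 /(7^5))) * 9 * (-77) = 3159732807 /1680790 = 1879.91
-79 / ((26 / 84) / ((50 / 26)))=-82950 / 169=-490.83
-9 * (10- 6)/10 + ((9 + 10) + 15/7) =614/35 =17.54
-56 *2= -112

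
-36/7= -5.14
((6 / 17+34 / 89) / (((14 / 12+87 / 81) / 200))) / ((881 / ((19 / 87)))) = 76060800 / 4677332077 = 0.02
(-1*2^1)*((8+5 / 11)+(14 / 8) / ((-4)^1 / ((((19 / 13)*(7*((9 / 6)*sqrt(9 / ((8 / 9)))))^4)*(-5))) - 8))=-351413962352349 / 21334548970064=-16.47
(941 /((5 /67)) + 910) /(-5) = -67597 /25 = -2703.88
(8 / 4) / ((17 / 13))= 26 / 17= 1.53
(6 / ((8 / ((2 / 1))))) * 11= 33 / 2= 16.50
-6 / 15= -2 / 5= -0.40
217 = 217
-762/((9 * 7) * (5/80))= -4064/21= -193.52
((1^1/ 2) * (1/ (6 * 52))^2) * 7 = 7/ 194688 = 0.00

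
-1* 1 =-1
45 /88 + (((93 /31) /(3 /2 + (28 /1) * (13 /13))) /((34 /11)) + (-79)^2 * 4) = 2203470535 /88264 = 24964.54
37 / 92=0.40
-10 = -10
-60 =-60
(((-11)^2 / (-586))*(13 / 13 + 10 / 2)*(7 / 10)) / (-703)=2541 / 2059790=0.00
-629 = -629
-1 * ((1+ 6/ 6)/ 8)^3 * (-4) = 0.06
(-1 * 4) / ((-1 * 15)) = 4 / 15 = 0.27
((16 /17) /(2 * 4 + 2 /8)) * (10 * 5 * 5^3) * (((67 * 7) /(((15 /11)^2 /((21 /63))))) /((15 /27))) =16508800 /153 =107900.65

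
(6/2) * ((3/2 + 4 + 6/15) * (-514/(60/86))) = -652009/50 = -13040.18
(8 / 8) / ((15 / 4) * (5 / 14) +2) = 56 / 187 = 0.30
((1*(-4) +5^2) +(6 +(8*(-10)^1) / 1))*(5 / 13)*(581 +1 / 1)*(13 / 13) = -154230 / 13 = -11863.85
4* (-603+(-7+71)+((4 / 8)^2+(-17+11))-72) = -2467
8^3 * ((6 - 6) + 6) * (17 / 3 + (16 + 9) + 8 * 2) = 143360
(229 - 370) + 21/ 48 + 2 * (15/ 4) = -2129/ 16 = -133.06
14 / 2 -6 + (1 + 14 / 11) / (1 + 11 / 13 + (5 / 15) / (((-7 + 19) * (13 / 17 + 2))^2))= 562116959 / 251973359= 2.23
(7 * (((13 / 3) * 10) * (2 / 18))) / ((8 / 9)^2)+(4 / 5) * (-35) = 469 / 32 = 14.66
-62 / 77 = -0.81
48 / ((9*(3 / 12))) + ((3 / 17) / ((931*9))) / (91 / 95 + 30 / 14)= 15704197 / 736134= 21.33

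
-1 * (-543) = 543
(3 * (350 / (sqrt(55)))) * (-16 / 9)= -251.70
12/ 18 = 2/ 3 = 0.67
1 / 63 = 0.02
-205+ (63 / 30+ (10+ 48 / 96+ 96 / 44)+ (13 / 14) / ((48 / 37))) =-7004009 / 36960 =-189.50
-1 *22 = -22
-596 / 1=-596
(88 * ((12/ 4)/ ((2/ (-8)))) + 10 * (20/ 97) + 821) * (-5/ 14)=112975/ 1358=83.19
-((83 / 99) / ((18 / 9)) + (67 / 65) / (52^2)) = -7300673 / 17400240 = -0.42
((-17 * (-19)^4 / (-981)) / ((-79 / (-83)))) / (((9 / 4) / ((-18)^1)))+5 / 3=-1470934283 / 77499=-18980.04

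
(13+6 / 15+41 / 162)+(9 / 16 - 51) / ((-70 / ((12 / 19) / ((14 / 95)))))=5315633 / 317520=16.74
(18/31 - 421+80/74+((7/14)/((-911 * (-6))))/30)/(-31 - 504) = 157742527613/201251014200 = 0.78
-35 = -35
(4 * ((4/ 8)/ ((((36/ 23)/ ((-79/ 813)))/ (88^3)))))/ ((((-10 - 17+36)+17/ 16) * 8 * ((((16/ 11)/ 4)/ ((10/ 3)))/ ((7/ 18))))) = -740248960/ 197559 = -3746.98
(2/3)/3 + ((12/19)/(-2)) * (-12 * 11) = 7166/171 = 41.91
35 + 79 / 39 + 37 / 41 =37.93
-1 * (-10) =10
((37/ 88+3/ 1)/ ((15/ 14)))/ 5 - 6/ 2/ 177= 121013/ 194700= 0.62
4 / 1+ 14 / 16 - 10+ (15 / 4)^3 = 47.61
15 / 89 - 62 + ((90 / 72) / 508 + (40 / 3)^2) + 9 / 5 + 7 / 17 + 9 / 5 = 16596387497 / 138348720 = 119.96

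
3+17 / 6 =35 / 6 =5.83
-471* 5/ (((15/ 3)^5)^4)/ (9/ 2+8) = -942/ 476837158203125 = -0.00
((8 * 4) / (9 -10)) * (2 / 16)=-4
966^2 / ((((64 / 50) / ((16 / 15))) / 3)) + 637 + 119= 2333646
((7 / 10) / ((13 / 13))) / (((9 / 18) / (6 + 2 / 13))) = 112 / 13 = 8.62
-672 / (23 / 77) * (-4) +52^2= 269168 / 23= 11702.96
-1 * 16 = -16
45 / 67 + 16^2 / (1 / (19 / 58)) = 84.53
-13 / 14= -0.93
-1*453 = -453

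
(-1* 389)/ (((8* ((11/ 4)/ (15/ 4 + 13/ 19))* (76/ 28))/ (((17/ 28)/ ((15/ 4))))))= -2228581/ 476520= -4.68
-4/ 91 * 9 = -36/ 91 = -0.40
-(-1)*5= 5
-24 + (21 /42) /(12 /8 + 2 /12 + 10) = -1677 /70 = -23.96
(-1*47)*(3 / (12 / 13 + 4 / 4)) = -1833 / 25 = -73.32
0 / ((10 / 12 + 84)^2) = 0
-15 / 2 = -7.50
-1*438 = -438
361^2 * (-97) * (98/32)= -619415713/16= -38713482.06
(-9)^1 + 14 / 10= -38 / 5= -7.60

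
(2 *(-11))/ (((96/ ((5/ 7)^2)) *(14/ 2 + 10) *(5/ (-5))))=275/ 39984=0.01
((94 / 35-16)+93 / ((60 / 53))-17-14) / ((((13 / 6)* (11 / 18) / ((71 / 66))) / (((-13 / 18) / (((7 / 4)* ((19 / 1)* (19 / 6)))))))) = -2256522 / 10701845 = -0.21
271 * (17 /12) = 383.92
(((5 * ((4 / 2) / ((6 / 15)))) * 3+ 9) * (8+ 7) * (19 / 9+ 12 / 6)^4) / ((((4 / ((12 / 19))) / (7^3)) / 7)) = 629980478540 / 4617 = 136448013.55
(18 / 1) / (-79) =-18 / 79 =-0.23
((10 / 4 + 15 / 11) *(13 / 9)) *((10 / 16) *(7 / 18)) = 38675 / 28512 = 1.36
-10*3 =-30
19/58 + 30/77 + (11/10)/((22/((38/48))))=811147/1071840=0.76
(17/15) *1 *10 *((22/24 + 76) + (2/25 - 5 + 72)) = 734383/450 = 1631.96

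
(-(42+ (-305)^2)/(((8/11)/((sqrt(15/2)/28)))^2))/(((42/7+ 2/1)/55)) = -9290413275/802816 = -11572.28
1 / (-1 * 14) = -1 / 14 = -0.07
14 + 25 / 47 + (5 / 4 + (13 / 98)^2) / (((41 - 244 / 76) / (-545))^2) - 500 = -25808352474391 / 116350673656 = -221.82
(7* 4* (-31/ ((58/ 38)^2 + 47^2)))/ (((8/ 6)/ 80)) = -1880088/ 79829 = -23.55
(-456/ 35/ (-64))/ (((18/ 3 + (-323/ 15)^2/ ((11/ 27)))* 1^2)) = 1045/ 5873224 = 0.00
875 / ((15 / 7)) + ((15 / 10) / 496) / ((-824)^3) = 679875507404791 / 1665001242624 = 408.33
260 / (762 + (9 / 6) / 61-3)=31720 / 92601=0.34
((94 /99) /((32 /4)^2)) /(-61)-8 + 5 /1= -579791 /193248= -3.00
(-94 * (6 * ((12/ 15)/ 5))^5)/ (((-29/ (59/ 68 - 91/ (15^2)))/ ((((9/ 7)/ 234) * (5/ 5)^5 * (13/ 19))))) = 0.00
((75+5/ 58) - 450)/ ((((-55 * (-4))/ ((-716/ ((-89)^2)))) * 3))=778471/ 15160794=0.05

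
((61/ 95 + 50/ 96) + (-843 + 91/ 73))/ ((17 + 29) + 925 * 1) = -279815761/ 323226480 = -0.87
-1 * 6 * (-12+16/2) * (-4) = -96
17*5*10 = 850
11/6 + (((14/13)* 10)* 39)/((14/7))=1271/6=211.83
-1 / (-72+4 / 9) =9 / 644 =0.01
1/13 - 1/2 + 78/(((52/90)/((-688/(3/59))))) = -47492651/26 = -1826640.42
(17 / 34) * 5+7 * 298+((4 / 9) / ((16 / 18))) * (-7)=2085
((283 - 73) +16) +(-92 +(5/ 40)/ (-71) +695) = 470871/ 568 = 829.00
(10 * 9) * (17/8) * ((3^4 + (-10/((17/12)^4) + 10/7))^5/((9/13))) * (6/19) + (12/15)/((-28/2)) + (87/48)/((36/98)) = 31319524116064179277750297571087543976086213/109934954070690856345078908886560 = 284891410387.32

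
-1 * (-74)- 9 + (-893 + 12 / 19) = -15720 / 19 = -827.37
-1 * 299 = -299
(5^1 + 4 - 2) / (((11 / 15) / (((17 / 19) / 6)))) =595 / 418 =1.42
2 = 2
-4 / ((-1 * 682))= 2 / 341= 0.01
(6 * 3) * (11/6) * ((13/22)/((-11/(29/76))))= -1131/1672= -0.68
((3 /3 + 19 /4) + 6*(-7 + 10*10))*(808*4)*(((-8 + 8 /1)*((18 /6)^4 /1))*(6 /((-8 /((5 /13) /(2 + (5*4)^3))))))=0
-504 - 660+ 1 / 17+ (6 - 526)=-28627 / 17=-1683.94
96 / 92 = 24 / 23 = 1.04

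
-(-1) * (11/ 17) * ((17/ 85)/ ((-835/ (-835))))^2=11/ 425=0.03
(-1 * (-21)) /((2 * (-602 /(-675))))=11.77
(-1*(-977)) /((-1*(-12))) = 977 /12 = 81.42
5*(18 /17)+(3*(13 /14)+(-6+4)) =1447 /238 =6.08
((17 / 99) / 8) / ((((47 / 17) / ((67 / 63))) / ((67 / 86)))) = 1297321 / 201679632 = 0.01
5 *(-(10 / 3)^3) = -5000 / 27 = -185.19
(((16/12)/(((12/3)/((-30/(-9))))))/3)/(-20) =-1/54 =-0.02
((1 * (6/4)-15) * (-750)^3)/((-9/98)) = -62015625000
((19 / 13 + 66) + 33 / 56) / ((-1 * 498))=-49541 / 362544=-0.14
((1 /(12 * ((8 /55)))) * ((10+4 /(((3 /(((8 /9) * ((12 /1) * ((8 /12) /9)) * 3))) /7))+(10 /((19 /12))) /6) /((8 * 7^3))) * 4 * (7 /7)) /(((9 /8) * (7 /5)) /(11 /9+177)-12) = -57453275 /24864719607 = -0.00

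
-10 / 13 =-0.77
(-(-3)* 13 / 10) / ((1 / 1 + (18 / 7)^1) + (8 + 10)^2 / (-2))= -273 / 11090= -0.02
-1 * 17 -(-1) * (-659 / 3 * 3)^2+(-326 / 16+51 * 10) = 3478029 / 8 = 434753.62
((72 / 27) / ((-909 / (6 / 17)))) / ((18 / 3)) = -8 / 46359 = -0.00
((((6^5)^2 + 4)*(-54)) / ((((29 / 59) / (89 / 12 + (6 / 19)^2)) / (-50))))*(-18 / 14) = -3209845036528.74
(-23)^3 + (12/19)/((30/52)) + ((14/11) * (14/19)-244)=-12967371/1045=-12408.97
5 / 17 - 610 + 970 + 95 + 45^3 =1556865 / 17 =91580.29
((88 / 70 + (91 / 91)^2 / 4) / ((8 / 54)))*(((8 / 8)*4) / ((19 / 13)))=74061 / 2660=27.84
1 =1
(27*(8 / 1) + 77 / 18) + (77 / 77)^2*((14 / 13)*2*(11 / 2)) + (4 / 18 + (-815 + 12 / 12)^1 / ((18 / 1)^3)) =8802487 / 37908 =232.21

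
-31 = -31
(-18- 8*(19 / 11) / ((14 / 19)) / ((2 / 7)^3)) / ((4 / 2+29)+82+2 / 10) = -90425 / 12452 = -7.26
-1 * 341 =-341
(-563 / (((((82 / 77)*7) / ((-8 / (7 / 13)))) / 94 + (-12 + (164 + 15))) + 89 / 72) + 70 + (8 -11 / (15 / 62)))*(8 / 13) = 28512721184 / 1587473355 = 17.96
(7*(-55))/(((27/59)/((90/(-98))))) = 16225/21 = 772.62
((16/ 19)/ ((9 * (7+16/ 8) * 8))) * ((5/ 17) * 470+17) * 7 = 36946/ 26163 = 1.41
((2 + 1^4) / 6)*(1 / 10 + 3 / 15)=3 / 20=0.15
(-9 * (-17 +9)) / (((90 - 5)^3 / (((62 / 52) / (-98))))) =-558 / 391197625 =-0.00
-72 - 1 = -73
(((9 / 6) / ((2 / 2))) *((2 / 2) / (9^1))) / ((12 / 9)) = 1 / 8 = 0.12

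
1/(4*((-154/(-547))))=547/616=0.89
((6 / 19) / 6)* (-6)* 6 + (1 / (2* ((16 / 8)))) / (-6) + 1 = -427 / 456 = -0.94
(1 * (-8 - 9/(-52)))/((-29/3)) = 1221/1508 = 0.81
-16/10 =-8/5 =-1.60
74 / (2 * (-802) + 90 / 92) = -3404 / 73739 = -0.05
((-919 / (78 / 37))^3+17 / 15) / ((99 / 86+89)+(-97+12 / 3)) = 8452596941743301 / 290663100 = 29080392.19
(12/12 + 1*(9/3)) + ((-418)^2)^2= 30528476180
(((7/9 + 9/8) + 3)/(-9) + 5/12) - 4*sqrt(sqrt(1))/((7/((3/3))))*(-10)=25339/4536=5.59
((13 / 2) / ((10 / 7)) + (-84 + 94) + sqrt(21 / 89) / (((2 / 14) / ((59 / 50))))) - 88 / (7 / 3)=-19.15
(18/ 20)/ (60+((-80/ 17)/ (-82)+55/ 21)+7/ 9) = 395199/ 27863380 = 0.01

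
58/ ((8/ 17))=493/ 4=123.25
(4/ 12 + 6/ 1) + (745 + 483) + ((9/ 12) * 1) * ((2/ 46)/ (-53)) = 18055819/ 14628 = 1234.33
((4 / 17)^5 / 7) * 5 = 5120 / 9938999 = 0.00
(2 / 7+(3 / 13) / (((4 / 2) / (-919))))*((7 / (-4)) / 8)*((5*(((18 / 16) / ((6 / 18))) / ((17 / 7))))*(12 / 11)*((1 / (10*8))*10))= 21.92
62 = 62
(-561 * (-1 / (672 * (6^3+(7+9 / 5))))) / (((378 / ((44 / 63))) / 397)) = 4083145 / 1498948416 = 0.00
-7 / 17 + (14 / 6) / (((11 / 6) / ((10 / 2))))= 1113 / 187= 5.95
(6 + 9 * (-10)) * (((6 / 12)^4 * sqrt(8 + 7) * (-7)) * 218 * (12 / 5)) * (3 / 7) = 41202 * sqrt(15) / 5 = 31914.93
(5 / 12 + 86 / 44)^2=5.62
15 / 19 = 0.79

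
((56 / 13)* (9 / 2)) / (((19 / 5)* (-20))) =-63 / 247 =-0.26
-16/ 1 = -16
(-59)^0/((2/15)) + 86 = 187/2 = 93.50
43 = 43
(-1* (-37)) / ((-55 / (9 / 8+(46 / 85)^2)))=-3032261 / 3179000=-0.95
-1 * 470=-470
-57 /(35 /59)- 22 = -4133 /35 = -118.09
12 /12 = 1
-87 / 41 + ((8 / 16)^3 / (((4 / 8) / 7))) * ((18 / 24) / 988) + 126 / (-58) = -80690679 / 18795712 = -4.29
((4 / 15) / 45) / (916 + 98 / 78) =52 / 8048925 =0.00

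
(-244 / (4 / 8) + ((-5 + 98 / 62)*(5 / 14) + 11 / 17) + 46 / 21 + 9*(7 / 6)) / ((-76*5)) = 1.25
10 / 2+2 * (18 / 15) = 37 / 5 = 7.40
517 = 517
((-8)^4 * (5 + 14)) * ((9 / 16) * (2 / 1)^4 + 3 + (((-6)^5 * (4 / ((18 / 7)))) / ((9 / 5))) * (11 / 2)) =-2875441152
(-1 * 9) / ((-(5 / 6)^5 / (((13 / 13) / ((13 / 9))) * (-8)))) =-124.03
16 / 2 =8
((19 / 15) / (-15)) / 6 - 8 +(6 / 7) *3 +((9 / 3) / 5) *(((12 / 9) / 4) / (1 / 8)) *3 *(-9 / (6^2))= -62773 / 9450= -6.64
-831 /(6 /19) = -5263 /2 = -2631.50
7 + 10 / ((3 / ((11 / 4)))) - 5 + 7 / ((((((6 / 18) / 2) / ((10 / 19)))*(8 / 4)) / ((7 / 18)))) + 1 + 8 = 2789 / 114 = 24.46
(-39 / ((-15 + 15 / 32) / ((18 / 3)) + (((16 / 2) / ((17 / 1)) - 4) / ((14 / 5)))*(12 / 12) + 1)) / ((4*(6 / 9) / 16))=1782144 / 20429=87.24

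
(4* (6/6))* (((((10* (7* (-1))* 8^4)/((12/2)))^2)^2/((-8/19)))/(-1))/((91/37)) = 21209931143519928320000/1053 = 20142384751680843608.74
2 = 2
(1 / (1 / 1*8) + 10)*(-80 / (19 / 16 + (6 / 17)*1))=-220320 / 419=-525.82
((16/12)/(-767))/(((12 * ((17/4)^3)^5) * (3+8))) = -1073741824/217352369570294842609869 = -0.00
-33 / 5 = -6.60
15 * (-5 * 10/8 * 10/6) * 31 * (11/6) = -213125/24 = -8880.21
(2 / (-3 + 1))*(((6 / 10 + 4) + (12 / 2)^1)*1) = -53 / 5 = -10.60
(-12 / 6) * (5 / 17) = -10 / 17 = -0.59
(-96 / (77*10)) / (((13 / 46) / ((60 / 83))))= -26496 / 83083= -0.32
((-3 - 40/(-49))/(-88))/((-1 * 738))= -0.00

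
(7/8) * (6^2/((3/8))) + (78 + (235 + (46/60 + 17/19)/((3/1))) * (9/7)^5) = 989.58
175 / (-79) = -2.22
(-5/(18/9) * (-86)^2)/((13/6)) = -110940/13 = -8533.85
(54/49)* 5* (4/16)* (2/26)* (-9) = -1215/1274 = -0.95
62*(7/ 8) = 217/ 4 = 54.25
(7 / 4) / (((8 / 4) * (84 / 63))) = 21 / 32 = 0.66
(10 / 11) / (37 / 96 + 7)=960 / 7799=0.12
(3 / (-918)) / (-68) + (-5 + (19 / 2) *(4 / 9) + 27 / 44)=-0.16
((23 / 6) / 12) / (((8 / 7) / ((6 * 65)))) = 10465 / 96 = 109.01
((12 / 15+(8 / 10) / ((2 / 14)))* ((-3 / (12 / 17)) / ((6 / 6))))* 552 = -75072 / 5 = -15014.40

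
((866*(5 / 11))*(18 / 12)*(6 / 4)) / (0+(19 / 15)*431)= 292275 / 180158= 1.62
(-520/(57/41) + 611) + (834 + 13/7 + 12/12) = 1073.82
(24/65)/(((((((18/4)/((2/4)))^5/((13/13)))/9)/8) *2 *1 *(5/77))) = 2464/710775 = 0.00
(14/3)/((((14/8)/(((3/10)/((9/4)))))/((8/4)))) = 32/45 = 0.71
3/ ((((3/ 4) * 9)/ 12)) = 16/ 3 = 5.33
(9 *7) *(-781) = -49203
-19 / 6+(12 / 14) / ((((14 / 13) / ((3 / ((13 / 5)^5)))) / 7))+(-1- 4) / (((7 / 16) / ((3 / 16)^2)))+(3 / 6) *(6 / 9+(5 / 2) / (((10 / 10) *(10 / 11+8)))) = -198445519 / 67175472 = -2.95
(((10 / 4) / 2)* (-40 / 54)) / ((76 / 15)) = -125 / 684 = -0.18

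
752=752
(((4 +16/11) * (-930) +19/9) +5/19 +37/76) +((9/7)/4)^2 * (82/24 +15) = -1573420195/310464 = -5067.96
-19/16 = -1.19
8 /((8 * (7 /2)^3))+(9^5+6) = 20255873 /343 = 59055.02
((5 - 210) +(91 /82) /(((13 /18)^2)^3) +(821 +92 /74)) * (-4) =-1408271015608 /563251481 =-2500.25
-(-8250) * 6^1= 49500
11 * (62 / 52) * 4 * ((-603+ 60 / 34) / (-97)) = 6970722 / 21437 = 325.17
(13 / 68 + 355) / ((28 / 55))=1328415 / 1904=697.70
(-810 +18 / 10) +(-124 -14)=-4731 / 5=-946.20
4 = 4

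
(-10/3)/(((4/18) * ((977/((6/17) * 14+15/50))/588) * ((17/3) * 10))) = -0.83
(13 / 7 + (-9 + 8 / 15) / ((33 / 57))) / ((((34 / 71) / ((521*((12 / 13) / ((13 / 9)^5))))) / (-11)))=64418831738028 / 2871951355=22430.34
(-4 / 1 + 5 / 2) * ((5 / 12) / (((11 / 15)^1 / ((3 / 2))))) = -225 / 176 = -1.28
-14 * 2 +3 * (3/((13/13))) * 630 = 5642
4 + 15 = 19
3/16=0.19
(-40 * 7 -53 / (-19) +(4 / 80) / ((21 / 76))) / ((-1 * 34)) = 276337 / 33915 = 8.15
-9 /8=-1.12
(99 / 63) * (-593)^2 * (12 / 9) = 736788.38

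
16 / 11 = 1.45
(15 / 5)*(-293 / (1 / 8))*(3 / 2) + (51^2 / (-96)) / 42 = -4725793 / 448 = -10548.65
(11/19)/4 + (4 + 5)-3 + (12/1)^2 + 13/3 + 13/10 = 155.78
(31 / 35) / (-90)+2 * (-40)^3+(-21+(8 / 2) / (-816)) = -13711050679 / 107100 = -128021.01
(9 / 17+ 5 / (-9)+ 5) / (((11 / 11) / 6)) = 1522 / 51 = 29.84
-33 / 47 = -0.70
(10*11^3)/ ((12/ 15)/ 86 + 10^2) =1430825/ 10751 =133.09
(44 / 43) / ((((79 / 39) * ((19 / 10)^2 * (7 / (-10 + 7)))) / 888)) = -457142400 / 8584219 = -53.25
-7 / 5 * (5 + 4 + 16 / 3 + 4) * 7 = -539 / 3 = -179.67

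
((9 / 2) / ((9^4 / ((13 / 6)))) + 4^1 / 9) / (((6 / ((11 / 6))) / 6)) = 0.82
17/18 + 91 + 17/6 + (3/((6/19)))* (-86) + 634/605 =-3926794/5445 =-721.17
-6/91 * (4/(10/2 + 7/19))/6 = -0.01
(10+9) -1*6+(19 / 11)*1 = 162 / 11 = 14.73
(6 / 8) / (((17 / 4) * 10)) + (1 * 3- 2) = 173 / 170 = 1.02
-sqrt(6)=-2.45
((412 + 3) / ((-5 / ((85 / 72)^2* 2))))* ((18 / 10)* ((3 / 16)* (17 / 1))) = -2038895 / 1536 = -1327.41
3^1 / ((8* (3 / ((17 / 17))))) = 1 / 8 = 0.12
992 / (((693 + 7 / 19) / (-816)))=-7689984 / 6587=-1167.45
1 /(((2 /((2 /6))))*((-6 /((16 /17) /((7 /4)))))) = -16 /1071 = -0.01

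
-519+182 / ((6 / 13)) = -374 / 3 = -124.67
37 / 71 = 0.52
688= 688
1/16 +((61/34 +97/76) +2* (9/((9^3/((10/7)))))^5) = 948831223491984937/302857127889872976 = 3.13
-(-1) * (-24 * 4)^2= 9216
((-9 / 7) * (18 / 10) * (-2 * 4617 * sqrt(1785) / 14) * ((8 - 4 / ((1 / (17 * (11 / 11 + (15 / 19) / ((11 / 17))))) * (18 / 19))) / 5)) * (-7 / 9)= 69181128 * sqrt(1785) / 1925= 1518364.41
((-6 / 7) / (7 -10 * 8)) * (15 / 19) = 90 / 9709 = 0.01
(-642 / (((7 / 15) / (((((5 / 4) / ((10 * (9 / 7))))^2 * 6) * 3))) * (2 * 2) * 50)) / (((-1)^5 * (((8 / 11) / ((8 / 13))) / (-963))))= -7934157 / 8320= -953.62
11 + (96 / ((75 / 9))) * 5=343 / 5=68.60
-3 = -3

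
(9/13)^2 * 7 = 567/169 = 3.36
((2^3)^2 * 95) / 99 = 6080 / 99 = 61.41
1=1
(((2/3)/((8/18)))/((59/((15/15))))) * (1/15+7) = 53/295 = 0.18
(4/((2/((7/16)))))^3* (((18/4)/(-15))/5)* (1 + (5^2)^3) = -8039577/12800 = -628.09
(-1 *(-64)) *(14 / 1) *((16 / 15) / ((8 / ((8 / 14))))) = 1024 / 15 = 68.27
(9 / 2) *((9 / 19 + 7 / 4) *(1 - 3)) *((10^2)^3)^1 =-380250000 / 19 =-20013157.89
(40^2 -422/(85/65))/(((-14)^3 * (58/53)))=-82203/193256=-0.43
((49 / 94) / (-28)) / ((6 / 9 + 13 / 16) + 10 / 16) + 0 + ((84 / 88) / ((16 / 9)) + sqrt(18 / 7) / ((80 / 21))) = 9 * sqrt(14) / 80 + 882399 / 1670944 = 0.95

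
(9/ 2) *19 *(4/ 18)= 19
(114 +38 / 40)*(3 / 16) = 6897 / 320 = 21.55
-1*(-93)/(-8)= -93/8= -11.62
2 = 2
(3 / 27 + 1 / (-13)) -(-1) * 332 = 38848 / 117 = 332.03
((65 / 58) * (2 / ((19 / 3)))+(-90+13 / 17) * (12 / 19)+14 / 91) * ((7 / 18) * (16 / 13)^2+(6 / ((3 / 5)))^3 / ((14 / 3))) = -15559318105988 / 1296495837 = -12001.06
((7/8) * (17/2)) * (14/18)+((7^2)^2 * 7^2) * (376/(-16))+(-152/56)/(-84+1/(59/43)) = -13691861103329/4952304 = -2764745.68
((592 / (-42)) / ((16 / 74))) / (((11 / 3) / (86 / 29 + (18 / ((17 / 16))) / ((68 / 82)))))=-38345690 / 92191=-415.94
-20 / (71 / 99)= -1980 / 71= -27.89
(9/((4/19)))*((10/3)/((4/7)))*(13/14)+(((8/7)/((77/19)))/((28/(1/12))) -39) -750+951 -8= 69827063/181104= 385.56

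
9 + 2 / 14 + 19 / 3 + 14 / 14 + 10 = 556 / 21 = 26.48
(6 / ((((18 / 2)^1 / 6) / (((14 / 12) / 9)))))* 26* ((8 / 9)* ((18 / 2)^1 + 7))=191.74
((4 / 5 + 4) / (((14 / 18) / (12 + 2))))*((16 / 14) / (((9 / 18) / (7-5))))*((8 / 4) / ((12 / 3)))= 6912 / 35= 197.49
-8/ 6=-1.33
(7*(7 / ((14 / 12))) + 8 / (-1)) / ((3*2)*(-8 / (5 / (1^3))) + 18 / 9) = -85 / 19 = -4.47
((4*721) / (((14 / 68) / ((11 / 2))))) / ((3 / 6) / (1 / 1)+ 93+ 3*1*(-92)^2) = 154088 / 50971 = 3.02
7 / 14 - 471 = -941 / 2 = -470.50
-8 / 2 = -4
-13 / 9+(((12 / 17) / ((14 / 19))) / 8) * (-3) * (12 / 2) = -7711 / 2142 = -3.60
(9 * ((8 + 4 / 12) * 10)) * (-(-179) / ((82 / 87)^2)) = 508069125 / 3362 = 151121.10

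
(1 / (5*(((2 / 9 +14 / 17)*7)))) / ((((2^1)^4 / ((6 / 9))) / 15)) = 153 / 8960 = 0.02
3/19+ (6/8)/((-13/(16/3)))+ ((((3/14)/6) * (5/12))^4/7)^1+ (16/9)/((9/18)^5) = 56.74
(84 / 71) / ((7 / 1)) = 12 / 71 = 0.17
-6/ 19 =-0.32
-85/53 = -1.60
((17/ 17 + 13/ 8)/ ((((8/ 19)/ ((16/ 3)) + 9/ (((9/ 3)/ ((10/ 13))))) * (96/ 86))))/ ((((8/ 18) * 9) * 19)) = 3913/ 301824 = 0.01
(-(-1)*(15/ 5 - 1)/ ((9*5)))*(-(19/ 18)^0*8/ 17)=-0.02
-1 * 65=-65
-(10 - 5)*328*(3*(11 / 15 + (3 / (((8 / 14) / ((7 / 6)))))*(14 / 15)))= -31734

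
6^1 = 6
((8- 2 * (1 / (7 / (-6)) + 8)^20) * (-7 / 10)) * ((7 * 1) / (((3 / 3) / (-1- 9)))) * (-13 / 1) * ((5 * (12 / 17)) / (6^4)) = 34438239203559026625222820145604430 / 83049093493432899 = 414673270410618363.63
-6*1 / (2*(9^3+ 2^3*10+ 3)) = -3 / 812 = -0.00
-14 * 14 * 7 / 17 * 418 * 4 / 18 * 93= -35556752 / 51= -697191.22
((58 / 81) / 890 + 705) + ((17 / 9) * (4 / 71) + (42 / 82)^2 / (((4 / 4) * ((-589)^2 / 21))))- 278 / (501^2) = 29348716539253515138151 / 41623119309764030355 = 705.11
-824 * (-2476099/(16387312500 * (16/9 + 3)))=510076394/19573734375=0.03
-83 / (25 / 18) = -1494 / 25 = -59.76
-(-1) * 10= 10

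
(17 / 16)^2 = 1.13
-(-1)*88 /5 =88 /5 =17.60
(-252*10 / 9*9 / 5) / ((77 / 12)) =-864 / 11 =-78.55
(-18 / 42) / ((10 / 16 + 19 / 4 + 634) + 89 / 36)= -216 / 323491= -0.00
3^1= 3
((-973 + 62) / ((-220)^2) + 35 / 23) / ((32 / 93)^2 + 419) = 14470183503 / 4035299906000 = 0.00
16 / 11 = 1.45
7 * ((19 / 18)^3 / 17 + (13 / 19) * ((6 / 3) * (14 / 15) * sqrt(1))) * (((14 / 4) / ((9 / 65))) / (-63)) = -1153978007 / 305165232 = -3.78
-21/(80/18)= -189/40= -4.72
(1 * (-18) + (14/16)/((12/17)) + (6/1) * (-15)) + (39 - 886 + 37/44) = -1006283/1056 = -952.92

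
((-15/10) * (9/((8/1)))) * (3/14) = -81/224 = -0.36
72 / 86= 36 / 43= 0.84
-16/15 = -1.07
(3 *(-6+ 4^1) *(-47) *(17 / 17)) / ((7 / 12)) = 3384 / 7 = 483.43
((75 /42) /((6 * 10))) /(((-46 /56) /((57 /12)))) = -95 /552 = -0.17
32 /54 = 16 /27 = 0.59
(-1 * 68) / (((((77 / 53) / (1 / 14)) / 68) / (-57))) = 6984552 / 539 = 12958.35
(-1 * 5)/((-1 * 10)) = 1/2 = 0.50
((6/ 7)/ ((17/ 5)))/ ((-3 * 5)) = -2/ 119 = -0.02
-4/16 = -1/4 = -0.25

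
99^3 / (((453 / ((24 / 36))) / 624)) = 134548128 / 151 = 891047.21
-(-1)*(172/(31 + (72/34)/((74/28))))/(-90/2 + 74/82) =-1108927/9041356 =-0.12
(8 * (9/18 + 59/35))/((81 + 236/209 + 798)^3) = 5587149348/217844285624669305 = 0.00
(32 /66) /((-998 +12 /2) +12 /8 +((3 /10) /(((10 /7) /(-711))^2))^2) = 16000000 /182232962074632777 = 0.00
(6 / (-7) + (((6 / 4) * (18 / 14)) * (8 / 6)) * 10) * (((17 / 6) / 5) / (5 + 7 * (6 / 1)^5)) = 493 / 1905295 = 0.00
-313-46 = -359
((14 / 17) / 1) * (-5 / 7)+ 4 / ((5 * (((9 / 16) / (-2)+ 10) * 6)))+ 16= 1223318 / 79305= 15.43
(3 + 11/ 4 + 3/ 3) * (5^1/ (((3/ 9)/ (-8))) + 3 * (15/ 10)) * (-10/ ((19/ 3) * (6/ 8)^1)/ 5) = 6237/ 19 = 328.26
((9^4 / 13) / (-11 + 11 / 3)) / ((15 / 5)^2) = -2187 / 286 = -7.65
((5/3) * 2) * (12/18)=20/9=2.22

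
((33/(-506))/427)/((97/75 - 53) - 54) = 225/155721776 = 0.00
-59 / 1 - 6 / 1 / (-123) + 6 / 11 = -26341 / 451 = -58.41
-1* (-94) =94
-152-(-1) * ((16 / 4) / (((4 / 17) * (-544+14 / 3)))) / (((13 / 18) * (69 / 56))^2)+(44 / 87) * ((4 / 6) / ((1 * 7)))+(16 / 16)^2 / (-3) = -20127996574321 / 132138522243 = -152.32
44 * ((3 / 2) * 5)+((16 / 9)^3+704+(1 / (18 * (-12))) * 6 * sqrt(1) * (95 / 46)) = 139442593 / 134136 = 1039.56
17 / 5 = 3.40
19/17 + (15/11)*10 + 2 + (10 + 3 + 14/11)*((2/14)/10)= 221979/13090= 16.96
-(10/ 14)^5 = -3125/ 16807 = -0.19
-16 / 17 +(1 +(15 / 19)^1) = 274 / 323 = 0.85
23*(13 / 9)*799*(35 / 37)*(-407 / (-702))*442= 1563607045 / 243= 6434596.89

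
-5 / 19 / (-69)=5 / 1311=0.00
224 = 224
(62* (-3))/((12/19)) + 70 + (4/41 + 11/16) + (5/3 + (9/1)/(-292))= -31904771/143664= -222.08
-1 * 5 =-5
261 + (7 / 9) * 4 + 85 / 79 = 188548 / 711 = 265.19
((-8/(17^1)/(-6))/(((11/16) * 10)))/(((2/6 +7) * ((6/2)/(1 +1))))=32/30855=0.00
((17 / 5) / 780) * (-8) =-34 / 975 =-0.03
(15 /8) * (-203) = -3045 /8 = -380.62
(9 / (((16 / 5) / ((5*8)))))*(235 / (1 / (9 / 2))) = 475875 / 4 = 118968.75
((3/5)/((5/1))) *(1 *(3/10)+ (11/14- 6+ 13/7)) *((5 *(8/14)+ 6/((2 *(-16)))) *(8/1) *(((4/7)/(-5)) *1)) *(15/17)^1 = 575874/728875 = 0.79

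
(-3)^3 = -27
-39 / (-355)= 39 / 355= 0.11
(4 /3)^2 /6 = 8 /27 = 0.30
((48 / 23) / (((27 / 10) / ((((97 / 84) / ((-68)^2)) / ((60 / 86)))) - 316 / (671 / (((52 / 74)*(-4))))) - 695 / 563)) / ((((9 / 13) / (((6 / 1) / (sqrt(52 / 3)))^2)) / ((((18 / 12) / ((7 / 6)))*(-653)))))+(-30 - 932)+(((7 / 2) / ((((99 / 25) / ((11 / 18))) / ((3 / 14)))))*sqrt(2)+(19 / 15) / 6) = -2044378698274529965211 / 2124061267078404990+25*sqrt(2) / 216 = -962.32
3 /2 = 1.50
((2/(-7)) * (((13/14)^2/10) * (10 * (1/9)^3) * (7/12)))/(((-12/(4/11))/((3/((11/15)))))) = 845/34577928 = 0.00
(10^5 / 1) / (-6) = -50000 / 3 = -16666.67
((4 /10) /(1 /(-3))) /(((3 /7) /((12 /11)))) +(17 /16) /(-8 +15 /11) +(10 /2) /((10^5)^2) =-5162724999197 /1606000000000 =-3.21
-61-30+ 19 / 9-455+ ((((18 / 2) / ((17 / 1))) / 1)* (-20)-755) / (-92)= -7538645 / 14076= -535.57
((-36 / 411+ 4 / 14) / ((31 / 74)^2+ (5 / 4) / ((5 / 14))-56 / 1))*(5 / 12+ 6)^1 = -2861210 / 117763419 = -0.02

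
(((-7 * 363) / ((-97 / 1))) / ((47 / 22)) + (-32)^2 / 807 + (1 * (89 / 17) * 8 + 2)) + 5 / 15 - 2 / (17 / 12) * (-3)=61.98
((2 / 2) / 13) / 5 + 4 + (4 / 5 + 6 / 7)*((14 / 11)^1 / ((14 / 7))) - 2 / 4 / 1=4.57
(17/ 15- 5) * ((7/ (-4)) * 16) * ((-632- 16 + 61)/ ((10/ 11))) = -5243084/ 75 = -69907.79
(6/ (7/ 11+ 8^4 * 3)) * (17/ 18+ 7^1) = 1573/ 405525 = 0.00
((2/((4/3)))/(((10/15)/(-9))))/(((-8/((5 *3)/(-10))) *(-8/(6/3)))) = 243/256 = 0.95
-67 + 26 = -41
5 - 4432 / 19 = -4337 / 19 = -228.26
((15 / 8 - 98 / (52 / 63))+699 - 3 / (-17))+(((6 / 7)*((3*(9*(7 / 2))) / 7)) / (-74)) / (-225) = 6666298881 / 11447800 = 582.32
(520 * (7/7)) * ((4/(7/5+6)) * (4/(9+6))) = 74.95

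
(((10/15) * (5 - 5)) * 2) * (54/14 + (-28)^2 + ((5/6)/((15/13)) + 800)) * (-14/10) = 0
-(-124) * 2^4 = 1984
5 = 5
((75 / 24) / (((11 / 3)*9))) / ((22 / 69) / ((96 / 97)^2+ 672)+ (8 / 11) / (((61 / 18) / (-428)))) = -13881071550 / 13463823563627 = -0.00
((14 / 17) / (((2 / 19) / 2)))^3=18821096 / 4913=3830.88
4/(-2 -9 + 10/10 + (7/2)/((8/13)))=-64/69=-0.93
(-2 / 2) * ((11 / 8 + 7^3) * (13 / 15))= -7163 / 24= -298.46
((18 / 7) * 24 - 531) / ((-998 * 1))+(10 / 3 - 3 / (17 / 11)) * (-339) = -55992833 / 118762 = -471.47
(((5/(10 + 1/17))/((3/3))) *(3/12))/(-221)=-5/8892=-0.00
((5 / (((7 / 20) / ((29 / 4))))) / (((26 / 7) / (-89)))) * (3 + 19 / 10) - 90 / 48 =-1264885 / 104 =-12162.36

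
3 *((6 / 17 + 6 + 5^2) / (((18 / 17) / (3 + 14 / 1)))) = 9061 / 6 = 1510.17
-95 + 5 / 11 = -1040 / 11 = -94.55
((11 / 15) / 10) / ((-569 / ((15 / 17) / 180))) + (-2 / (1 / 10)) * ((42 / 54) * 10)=-155.56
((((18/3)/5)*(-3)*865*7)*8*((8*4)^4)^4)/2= -105408660063838747000980897792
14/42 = 1/3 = 0.33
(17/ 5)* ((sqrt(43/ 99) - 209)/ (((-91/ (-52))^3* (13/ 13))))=-227392/ 1715 + 1088* sqrt(473)/ 56595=-132.17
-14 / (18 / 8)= -56 / 9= -6.22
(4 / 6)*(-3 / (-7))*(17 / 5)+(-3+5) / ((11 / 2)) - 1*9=-2951 / 385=-7.66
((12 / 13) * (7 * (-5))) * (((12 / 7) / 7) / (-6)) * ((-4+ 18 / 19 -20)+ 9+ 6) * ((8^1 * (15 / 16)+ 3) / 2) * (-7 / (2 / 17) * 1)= 819315 / 247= 3317.06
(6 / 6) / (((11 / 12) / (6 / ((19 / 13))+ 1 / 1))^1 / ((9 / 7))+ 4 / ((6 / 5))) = 10476 / 36383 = 0.29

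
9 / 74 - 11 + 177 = 12293 / 74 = 166.12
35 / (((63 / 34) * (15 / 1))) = 34 / 27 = 1.26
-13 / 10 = -1.30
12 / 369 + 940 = 115624 / 123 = 940.03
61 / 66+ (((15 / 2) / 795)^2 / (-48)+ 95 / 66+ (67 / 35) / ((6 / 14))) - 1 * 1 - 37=-924588023 / 29663040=-31.17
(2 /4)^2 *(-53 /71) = -53 /284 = -0.19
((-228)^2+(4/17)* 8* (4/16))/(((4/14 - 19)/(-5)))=30930760/2227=13888.98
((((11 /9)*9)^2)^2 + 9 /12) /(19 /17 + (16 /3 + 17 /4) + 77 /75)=24890975 /19937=1248.48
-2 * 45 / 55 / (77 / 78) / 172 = -0.01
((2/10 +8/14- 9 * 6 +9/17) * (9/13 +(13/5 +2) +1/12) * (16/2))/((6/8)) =-1284256/425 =-3021.78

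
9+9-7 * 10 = -52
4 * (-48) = -192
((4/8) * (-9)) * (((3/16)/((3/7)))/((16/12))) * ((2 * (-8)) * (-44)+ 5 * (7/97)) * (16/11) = -12913047/8536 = -1512.77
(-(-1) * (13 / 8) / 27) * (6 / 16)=13 / 576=0.02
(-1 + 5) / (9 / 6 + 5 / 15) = 24 / 11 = 2.18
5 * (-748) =-3740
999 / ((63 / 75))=8325 / 7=1189.29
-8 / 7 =-1.14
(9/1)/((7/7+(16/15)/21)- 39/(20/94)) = -5670/114817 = -0.05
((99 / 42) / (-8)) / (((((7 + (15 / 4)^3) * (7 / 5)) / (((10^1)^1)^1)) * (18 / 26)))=-28600 / 561981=-0.05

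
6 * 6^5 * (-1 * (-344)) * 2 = 32099328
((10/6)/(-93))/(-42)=0.00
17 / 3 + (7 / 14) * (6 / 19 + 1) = 721 / 114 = 6.32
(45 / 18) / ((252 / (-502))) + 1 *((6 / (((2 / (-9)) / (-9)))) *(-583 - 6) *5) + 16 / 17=-3065797643 / 4284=-715639.04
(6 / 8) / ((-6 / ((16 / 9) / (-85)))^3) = 128 / 4029274125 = 0.00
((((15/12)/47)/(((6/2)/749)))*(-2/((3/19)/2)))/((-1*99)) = 71155/41877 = 1.70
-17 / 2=-8.50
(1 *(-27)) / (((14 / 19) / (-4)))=1026 / 7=146.57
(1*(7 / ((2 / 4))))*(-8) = -112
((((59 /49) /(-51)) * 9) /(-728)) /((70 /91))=177 /466480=0.00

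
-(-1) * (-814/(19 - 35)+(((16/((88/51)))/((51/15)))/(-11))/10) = 49223/968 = 50.85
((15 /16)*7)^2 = 11025 /256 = 43.07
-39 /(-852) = 13 /284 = 0.05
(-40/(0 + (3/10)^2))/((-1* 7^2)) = 4000/441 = 9.07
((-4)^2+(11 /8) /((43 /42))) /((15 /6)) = 2983 /430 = 6.94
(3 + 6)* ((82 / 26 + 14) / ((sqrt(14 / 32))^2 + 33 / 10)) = 160560 / 3887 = 41.31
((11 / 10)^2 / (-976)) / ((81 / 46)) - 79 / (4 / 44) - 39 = -3589145183 / 3952800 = -908.00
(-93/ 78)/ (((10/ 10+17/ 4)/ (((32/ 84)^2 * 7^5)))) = -194432/ 351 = -553.94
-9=-9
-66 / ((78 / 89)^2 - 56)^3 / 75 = 496981290961 / 95154137169317600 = 0.00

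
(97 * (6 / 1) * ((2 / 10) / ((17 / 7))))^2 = 16597476 / 7225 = 2297.23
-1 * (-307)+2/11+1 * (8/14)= 23697/77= 307.75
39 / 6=13 / 2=6.50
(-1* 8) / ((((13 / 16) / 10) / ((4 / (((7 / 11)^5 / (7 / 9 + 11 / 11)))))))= -13193297920 / 1966419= -6709.30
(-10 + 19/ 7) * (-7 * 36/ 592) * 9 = 27.91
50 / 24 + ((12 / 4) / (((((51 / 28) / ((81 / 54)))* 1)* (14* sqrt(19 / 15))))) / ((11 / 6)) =18* sqrt(285) / 3553 + 25 / 12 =2.17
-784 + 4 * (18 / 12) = -778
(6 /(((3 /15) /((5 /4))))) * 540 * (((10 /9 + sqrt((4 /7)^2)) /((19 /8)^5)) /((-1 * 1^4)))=-7815168000 /17332693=-450.89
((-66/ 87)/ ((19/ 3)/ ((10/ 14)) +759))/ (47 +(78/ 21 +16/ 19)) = -21945/ 1145194427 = -0.00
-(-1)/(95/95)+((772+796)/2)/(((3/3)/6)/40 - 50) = -176161/11999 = -14.68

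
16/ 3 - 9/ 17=4.80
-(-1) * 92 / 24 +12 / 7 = 233 / 42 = 5.55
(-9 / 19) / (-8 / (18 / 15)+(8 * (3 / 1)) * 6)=-27 / 7828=-0.00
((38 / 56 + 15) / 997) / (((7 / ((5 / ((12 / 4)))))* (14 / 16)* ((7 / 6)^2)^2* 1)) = 1896480 / 821072371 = 0.00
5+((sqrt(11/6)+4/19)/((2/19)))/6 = 19 *sqrt(66)/72+16/3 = 7.48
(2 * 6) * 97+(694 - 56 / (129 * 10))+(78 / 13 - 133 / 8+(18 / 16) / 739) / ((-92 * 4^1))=1857.99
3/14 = 0.21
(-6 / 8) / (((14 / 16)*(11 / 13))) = -78 / 77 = -1.01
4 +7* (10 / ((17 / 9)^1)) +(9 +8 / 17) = 859 / 17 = 50.53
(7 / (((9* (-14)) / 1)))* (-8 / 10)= 2 / 45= 0.04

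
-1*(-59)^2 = -3481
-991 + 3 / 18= -5945 / 6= -990.83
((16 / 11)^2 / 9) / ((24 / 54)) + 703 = 85127 / 121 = 703.53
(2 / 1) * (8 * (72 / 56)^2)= 1296 / 49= 26.45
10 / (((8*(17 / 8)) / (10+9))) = 190 / 17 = 11.18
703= 703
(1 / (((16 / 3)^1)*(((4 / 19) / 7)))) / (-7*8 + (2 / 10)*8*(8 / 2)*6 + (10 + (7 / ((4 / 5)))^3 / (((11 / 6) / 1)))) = 0.02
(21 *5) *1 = 105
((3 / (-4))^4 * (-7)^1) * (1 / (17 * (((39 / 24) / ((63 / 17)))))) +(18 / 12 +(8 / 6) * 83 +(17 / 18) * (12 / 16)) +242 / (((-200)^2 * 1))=1057444559 / 9392500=112.58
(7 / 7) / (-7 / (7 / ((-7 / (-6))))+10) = 0.11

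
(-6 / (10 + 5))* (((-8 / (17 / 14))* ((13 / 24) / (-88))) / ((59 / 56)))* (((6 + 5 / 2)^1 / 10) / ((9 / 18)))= -1274 / 48675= -0.03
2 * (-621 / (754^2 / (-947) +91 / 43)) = 50575482 / 24360011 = 2.08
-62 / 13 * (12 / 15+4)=-1488 / 65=-22.89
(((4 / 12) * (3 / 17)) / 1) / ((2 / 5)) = 5 / 34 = 0.15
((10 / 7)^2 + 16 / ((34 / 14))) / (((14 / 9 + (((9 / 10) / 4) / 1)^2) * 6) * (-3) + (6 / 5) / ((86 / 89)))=-247267200 / 792871891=-0.31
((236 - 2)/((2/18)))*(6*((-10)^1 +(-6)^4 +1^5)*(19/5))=308988108/5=61797621.60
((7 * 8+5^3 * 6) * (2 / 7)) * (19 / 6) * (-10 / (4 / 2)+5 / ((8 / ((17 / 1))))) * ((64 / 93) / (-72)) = -2470 / 63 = -39.21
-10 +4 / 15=-146 / 15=-9.73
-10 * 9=-90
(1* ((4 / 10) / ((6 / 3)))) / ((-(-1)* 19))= 1 / 95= 0.01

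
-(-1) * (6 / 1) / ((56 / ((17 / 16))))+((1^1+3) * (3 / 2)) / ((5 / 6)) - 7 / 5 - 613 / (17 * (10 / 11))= -1285233 / 38080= -33.75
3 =3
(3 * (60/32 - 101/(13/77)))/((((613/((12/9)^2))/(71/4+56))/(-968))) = 8855358380/23907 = 370408.60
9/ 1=9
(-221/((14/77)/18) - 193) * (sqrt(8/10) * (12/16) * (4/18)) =-22072 * sqrt(5)/15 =-3290.30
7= 7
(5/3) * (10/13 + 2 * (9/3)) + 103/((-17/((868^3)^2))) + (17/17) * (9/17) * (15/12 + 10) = -6871952898678742551917/2652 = -2591234124690325245.82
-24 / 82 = -0.29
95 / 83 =1.14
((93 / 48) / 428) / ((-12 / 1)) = -31 / 82176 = -0.00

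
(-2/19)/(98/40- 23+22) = -40/551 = -0.07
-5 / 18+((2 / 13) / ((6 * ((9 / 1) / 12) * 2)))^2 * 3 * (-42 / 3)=-2647 / 9126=-0.29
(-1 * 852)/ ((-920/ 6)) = 639/ 115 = 5.56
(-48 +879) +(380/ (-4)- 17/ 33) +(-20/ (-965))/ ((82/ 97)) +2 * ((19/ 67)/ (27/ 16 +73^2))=57765399791603/ 78537941427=735.51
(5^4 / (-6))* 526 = -164375 / 3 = -54791.67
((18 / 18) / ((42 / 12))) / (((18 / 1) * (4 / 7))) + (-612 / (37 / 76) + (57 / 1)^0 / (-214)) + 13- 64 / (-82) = -7265072111 / 5843484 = -1243.28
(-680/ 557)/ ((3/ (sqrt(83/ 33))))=-680 * sqrt(2739)/ 55143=-0.65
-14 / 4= -7 / 2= -3.50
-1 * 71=-71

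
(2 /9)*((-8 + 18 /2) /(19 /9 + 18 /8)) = 8 /157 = 0.05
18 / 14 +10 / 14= 2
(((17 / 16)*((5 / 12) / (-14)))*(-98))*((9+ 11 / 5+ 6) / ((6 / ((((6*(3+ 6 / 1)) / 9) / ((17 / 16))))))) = 301 / 6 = 50.17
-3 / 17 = -0.18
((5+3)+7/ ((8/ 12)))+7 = 51/ 2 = 25.50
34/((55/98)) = 3332/55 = 60.58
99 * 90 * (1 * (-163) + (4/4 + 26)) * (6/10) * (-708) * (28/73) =14413158144/73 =197440522.52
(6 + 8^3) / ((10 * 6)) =259 / 30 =8.63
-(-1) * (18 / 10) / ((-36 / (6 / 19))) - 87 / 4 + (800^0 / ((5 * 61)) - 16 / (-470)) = -23672297 / 1089460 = -21.73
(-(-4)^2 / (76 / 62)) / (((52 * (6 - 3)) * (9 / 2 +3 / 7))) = -0.02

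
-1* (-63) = 63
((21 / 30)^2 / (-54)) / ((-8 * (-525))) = -7 / 3240000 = -0.00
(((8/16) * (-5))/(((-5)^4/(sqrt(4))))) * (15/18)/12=-1/1800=-0.00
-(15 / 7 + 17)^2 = -17956 / 49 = -366.45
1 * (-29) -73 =-102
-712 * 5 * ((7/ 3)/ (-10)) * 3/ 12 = 623/ 3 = 207.67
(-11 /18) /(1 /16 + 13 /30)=-440 /357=-1.23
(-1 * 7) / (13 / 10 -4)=70 / 27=2.59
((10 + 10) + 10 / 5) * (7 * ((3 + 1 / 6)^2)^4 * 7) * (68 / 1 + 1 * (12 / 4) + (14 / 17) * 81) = 21429842861570759 / 14276736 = 1501032369.13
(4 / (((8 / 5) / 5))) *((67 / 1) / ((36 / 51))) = 28475 / 24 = 1186.46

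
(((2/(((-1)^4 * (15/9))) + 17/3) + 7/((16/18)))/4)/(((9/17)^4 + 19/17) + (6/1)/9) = 147748649/74682560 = 1.98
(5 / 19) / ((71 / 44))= 220 / 1349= 0.16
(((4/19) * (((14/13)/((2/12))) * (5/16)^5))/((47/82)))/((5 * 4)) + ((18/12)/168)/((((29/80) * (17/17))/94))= 2.32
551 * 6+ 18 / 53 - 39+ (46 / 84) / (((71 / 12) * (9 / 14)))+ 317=121395706 / 33867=3584.48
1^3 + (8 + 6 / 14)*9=538 / 7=76.86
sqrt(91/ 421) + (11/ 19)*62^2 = sqrt(38311)/ 421 + 42284/ 19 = 2225.94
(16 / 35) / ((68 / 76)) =304 / 595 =0.51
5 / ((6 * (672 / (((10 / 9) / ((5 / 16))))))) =5 / 1134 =0.00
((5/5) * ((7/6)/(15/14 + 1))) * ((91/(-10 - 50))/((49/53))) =-4823/5220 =-0.92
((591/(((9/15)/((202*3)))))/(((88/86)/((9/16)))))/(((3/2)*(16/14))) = 269504865/1408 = 191409.71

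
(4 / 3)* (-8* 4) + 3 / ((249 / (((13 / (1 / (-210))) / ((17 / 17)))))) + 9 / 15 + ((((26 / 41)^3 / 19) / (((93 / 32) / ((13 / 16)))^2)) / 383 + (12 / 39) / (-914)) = -801675785108003663023 / 10694918792379420495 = -74.96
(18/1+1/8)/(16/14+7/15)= 15225/1352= 11.26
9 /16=0.56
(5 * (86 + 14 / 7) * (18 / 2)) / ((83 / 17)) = 67320 / 83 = 811.08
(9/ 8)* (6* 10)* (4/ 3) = 90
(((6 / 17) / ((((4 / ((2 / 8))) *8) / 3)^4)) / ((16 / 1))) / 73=243 / 2665027207168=0.00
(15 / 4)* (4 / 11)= 15 / 11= 1.36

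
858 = 858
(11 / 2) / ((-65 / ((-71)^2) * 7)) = -55451 / 910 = -60.94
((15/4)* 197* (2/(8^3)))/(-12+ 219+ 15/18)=8865/638464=0.01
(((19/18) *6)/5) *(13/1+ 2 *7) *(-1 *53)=-9063/5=-1812.60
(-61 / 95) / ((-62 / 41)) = 2501 / 5890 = 0.42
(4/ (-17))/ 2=-2/ 17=-0.12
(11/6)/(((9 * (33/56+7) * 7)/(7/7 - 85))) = -1232/3825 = -0.32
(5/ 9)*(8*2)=80/ 9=8.89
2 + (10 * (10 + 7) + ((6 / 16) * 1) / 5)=6883 / 40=172.08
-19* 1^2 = -19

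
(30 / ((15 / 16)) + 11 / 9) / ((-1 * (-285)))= 299 / 2565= 0.12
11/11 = 1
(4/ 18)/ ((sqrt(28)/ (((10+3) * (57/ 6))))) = 247 * sqrt(7)/ 126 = 5.19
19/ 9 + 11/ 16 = 403/ 144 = 2.80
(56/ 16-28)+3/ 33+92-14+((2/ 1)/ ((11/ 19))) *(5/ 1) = 1559/ 22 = 70.86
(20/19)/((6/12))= 40/19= 2.11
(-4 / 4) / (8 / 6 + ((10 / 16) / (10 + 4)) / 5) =-336 / 451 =-0.75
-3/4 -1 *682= -2731/4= -682.75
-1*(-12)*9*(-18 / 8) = -243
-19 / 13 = -1.46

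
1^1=1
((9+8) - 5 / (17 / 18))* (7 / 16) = 5.12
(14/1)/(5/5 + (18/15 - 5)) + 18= 13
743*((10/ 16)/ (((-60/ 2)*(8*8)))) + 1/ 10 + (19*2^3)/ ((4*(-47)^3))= -226813997/ 1594721280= -0.14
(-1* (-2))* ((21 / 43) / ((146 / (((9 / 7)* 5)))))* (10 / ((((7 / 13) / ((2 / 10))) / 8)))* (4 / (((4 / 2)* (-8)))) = -7020 / 21973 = -0.32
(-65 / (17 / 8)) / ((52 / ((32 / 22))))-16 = -3152 / 187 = -16.86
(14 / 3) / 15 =14 / 45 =0.31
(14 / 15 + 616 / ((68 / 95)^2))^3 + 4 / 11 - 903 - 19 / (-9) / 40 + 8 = 1560993479035833562471 / 896107249125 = 1741971712.16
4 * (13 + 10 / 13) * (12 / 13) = 8592 / 169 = 50.84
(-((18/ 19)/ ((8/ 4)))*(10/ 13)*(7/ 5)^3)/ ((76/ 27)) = -83349/ 234650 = -0.36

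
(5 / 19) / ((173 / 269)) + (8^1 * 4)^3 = 107709761 / 3287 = 32768.41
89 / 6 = 14.83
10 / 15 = 2 / 3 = 0.67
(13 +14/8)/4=59/16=3.69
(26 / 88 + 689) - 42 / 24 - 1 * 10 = 7453 / 11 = 677.55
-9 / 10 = -0.90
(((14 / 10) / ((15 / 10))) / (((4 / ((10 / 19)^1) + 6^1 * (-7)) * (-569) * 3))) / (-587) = -7 / 258518322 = -0.00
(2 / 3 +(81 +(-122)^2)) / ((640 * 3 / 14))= 314279 / 2880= 109.12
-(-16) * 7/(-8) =-14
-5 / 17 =-0.29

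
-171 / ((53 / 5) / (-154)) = 131670 / 53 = 2484.34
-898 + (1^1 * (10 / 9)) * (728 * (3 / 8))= -1784 / 3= -594.67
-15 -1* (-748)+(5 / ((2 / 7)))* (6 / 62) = 45551 / 62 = 734.69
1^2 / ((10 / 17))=17 / 10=1.70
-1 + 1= 0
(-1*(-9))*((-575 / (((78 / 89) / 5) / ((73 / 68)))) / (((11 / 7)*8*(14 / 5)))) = -280183125 / 311168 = -900.42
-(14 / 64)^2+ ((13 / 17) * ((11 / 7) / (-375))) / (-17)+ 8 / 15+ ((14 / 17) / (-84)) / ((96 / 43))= 1121618621 / 2330496000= 0.48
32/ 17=1.88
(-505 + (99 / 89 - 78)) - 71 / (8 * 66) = -582.02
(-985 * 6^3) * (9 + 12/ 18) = -2056680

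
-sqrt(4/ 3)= -2 * sqrt(3)/ 3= -1.15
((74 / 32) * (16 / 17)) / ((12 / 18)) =111 / 34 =3.26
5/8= 0.62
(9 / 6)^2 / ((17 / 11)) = 99 / 68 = 1.46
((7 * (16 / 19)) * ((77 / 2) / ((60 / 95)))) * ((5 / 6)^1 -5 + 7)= 9163 / 9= 1018.11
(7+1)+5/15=25/3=8.33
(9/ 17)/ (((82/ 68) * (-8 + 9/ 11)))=-198/ 3239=-0.06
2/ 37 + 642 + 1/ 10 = 237597/ 370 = 642.15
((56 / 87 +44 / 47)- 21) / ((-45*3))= 79409 / 552015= 0.14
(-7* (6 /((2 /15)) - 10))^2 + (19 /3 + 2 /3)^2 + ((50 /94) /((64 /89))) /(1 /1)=180704817 /3008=60074.74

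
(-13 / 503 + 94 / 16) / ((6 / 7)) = 164759 / 24144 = 6.82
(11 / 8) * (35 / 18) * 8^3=12320 / 9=1368.89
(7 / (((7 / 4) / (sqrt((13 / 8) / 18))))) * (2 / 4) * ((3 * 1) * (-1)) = -sqrt(13) / 2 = -1.80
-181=-181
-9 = -9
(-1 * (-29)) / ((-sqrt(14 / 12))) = -29 * sqrt(42) / 7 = -26.85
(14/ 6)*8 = 56/ 3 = 18.67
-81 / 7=-11.57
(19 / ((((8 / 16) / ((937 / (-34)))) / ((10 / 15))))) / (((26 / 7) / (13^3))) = -21060949 / 51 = -412959.78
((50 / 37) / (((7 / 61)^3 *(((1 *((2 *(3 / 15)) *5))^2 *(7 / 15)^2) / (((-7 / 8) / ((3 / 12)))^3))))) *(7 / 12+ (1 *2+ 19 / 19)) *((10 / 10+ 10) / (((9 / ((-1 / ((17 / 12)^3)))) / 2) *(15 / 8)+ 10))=124016.50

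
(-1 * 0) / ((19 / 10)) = 0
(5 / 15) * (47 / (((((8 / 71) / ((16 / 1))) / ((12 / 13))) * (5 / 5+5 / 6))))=160176 / 143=1120.11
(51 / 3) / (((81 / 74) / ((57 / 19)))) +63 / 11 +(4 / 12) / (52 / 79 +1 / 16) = 14281165 / 270567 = 52.78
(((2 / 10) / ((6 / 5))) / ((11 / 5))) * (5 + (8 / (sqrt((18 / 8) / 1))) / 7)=0.44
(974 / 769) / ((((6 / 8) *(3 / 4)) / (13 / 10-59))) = -4495984 / 34605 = -129.92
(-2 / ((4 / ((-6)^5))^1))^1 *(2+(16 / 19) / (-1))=85536 / 19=4501.89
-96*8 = -768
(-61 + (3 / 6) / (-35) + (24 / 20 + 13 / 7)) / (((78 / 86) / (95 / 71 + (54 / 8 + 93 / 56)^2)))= -2799699726581 / 607850880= -4605.90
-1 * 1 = -1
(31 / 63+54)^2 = 11785489 / 3969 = 2969.38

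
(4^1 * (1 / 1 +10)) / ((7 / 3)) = 132 / 7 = 18.86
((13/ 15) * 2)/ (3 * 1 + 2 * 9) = 0.08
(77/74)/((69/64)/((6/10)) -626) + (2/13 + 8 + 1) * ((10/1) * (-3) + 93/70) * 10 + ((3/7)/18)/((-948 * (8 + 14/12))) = -202270189490779/77068811820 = -2624.54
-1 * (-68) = 68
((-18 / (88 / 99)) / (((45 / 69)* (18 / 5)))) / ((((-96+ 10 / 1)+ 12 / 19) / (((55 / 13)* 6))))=216315 / 84344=2.56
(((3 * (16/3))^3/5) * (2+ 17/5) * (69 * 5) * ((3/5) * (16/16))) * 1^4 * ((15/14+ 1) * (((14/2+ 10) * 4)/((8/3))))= 8464518144/175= 48368675.11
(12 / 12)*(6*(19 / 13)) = 114 / 13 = 8.77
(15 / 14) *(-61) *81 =-74115 / 14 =-5293.93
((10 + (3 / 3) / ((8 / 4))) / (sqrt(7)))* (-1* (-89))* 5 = 1335* sqrt(7) / 2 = 1766.04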